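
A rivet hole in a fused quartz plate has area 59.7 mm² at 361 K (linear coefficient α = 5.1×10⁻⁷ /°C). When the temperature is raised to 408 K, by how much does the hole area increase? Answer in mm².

Area coefficient ≈ 2α; |ΔT| = 47 K
ΔA = 2αA₀ΔT = 2(5.1×10⁻⁷)(59.7)(47) = 2.86×10⁻³ mm²

ΔA = 0.00286 mm²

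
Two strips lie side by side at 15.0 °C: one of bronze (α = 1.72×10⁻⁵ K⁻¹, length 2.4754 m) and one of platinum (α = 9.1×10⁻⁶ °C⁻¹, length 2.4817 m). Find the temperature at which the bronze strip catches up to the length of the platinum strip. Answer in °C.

T = 330.1 °C

Equal length when α₁L₁ΔT − α₂L₂ΔT = L₂ − L₁ = 6.30×10⁻³ m
α₁L₁ = 4.257688×10⁻⁵, α₂L₂ = 2.258347×10⁻⁵ → Δ(αL) = 1.999341×10⁻⁵ m/K
ΔT = 6.30×10⁻³ / 1.999341×10⁻⁵ = 315.104 K, so T = 15.0 + 315.104 = 330.104 °C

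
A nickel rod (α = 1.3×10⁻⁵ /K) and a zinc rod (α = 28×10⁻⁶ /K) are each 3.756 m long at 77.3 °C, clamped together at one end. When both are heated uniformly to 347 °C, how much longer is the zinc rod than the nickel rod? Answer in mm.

15.2 mm

ΔT = 269.7 K
nickel: ΔL = 1.3×10⁻⁵ × 3.756 m × 269.7 = 1.3169×10⁻² m = 13.169 mm
zinc: ΔL = 28×10⁻⁶ × 3.756 m × 269.7 = 2.8364×10⁻² m = 28.364 mm
difference = 28.364 − 13.169 = 15.195 mm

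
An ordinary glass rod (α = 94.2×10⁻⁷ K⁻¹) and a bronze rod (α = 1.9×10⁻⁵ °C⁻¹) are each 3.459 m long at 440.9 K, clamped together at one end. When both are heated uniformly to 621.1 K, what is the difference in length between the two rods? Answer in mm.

5.97 mm

ΔT = 180.2 K
ordinary glass: ΔL = 94.2×10⁻⁷ × 3.459 m × 180.2 = 5.8716×10⁻³ m = 5.8716 mm
bronze: ΔL = 1.9×10⁻⁵ × 3.459 m × 180.2 = 1.1843×10⁻² m = 11.843 mm
difference = 11.843 − 5.8716 = 5.9714 mm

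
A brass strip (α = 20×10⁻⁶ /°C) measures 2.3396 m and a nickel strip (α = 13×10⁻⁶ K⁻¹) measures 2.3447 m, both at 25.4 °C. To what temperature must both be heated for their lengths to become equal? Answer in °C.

T = 338.1 °C

Equal length when α₁L₁ΔT − α₂L₂ΔT = L₂ − L₁ = 5.10×10⁻³ m
α₁L₁ = 4.6792×10⁻⁵, α₂L₂ = 3.04811×10⁻⁵ → Δ(αL) = 1.63109×10⁻⁵ m/K
ΔT = 5.10×10⁻³ / 1.63109×10⁻⁵ = 312.674 K, so T = 25.4 + 312.674 = 338.074 °C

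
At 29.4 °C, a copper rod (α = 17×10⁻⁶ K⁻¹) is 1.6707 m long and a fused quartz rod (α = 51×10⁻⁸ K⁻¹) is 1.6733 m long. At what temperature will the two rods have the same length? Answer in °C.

T = 123.8 °C

L₁(1 + α₁ΔT) = L₂(1 + α₂ΔT) ⇒ ΔT = (L₂ − L₁)/(α₁L₁ − α₂L₂)
L₂ − L₁ = 1.6733 − 1.6707 = 2.60×10⁻³ m
α₁L₁ − α₂L₂ = 17×10⁻⁶×1.6707 − 51×10⁻⁸×1.6733 = 2.7548517×10⁻⁵ m/K
ΔT = 2.60×10⁻³ / 2.7548517×10⁻⁵ = 94.379 K
T = 29.4 + 94.379 = 123.779 °C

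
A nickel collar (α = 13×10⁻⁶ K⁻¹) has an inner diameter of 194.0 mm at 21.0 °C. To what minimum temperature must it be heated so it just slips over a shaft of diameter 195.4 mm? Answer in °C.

T = 576 °C

Required Δd = 195.4 − 194.0 = 1.4 mm
Δd = αd₀ΔT ⇒ ΔT = Δd/(αd₀) = 1.4 / (13×10⁻⁶ × 194.0) = 555.11 K
T_min = 21.0 + 555.11 = 576.11 °C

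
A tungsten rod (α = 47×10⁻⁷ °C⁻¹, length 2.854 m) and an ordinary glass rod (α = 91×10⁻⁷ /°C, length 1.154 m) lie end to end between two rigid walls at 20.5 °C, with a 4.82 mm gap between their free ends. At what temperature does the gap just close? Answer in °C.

T = 222 °C

α₁L₁ = 1.34138×10⁻⁵ m/K, α₂L₂ = 1.05014×10⁻⁵ m/K → total 2.39152×10⁻⁵ m/K
ΔT = g/(α₁L₁+α₂L₂) = 4.82×10⁻³ / 2.39152×10⁻⁵ = 201.55 K
T = 20.5 + 201.55 = 222.05 °C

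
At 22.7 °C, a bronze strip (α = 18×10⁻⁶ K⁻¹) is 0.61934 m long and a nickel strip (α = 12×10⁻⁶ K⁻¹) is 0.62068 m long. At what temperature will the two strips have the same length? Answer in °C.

T = 384.9 °C

Equal length when α₁L₁ΔT − α₂L₂ΔT = L₂ − L₁ = 1.34×10⁻³ m
α₁L₁ = 1.114812×10⁻⁵, α₂L₂ = 7.44816×10⁻⁶ → Δ(αL) = 3.69996×10⁻⁶ m/K
ΔT = 1.34×10⁻³ / 3.69996×10⁻⁶ = 362.166 K, so T = 22.7 + 362.166 = 384.866 °C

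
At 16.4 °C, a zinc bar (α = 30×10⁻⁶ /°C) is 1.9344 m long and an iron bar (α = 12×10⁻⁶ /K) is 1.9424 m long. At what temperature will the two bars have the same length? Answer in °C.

T = 246.8 °C

L₁(1 + α₁ΔT) = L₂(1 + α₂ΔT) ⇒ ΔT = (L₂ − L₁)/(α₁L₁ − α₂L₂)
L₂ − L₁ = 1.9424 − 1.9344 = 8.00×10⁻³ m
α₁L₁ − α₂L₂ = 30×10⁻⁶×1.9344 − 12×10⁻⁶×1.9424 = 3.47232×10⁻⁵ m/K
ΔT = 8.00×10⁻³ / 3.47232×10⁻⁵ = 230.394 K
T = 16.4 + 230.394 = 246.794 °C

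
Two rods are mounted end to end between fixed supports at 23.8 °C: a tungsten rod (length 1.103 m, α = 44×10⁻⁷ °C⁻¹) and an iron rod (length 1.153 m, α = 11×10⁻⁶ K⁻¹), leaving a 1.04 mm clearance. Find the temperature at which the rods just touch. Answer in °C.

T = 83.1 °C

Gap closes when ΔL₁ + ΔL₂ = 1.04 mm = 1.04×10⁻³ m
(α₁L₁ + α₂L₂)ΔT = g
α₁L₁ + α₂L₂ = 44×10⁻⁷×1.103 + 11×10⁻⁶×1.153 = 1.75362×10⁻⁵ m/K
ΔT = 1.04×10⁻³ / 1.75362×10⁻⁵ = 59.306 K
T = 23.8 + 59.306 = 83.106 °C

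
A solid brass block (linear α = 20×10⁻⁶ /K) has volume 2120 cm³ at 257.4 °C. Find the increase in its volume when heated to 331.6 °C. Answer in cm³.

ΔV = 9.44 cm³

Isotropic solid: β ≈ 3α = 6.0×10⁻⁵ /K; ΔT = 74.2 K
ΔV = 3αV₀ΔT = 3(20×10⁻⁶)(2120)(74.2) = 9.44 cm³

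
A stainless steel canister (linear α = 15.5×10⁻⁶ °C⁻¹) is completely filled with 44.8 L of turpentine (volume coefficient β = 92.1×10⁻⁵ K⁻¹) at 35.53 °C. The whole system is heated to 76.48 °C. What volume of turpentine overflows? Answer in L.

1.60 L

The canister also expands: β_container ≈ 3α = 4.65×10⁻⁵ /K
Net overflow = V₀(β_liq − 3α_cont)ΔT
β − 3α = 9.21×10⁻⁴ − 4.65×10⁻⁵ = 8.745×10⁻⁴ /K; ΔT = 40.95 K
ΔV = 44.8 × 8.745×10⁻⁴ × 40.95 = 1.60 L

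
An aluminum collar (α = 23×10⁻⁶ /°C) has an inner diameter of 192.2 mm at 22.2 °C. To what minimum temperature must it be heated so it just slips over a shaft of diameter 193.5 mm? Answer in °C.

Required Δd = 193.5 − 192.2 = 1.3 mm
Δd = αd₀ΔT ⇒ ΔT = Δd/(αd₀) = 1.3 / (23×10⁻⁶ × 192.2) = 294.08 K
T_min = 22.2 + 294.08 = 316.28 °C

T = 316 °C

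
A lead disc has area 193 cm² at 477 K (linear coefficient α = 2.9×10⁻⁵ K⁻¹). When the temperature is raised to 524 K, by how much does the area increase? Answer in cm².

ΔA = 0.526 cm²

Area coefficient ≈ 2α; |ΔT| = 47 K
ΔA = 2αA₀ΔT = 2(2.9×10⁻⁵)(193)(47) = 0.526 cm²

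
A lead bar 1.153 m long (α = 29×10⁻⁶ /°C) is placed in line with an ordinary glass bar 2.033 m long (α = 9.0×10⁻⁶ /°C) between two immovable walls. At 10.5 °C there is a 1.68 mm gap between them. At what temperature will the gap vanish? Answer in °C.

T = 43.0 °C

Gap closes when ΔL₁ + ΔL₂ = 1.68 mm = 1.68×10⁻³ m
(α₁L₁ + α₂L₂)ΔT = g
α₁L₁ + α₂L₂ = 29×10⁻⁶×1.153 + 9.0×10⁻⁶×2.033 = 5.1734×10⁻⁵ m/K
ΔT = 1.68×10⁻³ / 5.1734×10⁻⁵ = 32.474 K
T = 10.5 + 32.474 = 42.974 °C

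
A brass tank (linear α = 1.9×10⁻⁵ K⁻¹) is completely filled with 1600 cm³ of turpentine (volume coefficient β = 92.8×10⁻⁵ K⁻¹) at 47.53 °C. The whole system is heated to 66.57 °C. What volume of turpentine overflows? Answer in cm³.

26.5 cm³

The tank also expands: β_container ≈ 3α = 5.7×10⁻⁵ /K
Net overflow = V₀(β_liq − 3α_cont)ΔT
β − 3α = 9.28×10⁻⁴ − 5.7×10⁻⁵ = 8.71×10⁻⁴ /K; ΔT = 19.04 K
ΔV = 1600 × 8.71×10⁻⁴ × 19.04 = 26.5 cm³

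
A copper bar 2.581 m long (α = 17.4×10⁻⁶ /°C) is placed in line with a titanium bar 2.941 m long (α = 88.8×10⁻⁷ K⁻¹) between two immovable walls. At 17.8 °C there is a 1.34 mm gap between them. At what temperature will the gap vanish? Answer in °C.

T = 36.7 °C

α₁L₁ = 4.49094×10⁻⁵ m/K, α₂L₂ = 2.611608×10⁻⁵ m/K → total 7.102548×10⁻⁵ m/K
ΔT = g/(α₁L₁+α₂L₂) = 1.34×10⁻³ / 7.102548×10⁻⁵ = 18.866 K
T = 17.8 + 18.866 = 36.666 °C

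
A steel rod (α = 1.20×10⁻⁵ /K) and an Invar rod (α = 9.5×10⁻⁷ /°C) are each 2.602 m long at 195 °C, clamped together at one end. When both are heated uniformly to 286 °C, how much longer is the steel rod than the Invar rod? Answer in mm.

ΔT = 91 K
steel: ΔL = 1.20×10⁻⁵ × 2.602 m × 91 = 2.8414×10⁻³ m = 2.8414 mm
Invar: ΔL = 9.5×10⁻⁷ × 2.602 m × 91 = 2.2494×10⁻⁴ m = 0.22494 mm
difference = 2.8414 − 0.22494 = 2.61646 mm

2.62 mm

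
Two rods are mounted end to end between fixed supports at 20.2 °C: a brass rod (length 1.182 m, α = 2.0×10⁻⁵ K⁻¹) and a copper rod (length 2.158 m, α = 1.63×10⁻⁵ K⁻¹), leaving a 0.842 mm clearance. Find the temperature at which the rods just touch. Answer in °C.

α₁L₁ = 2.364×10⁻⁵ m/K, α₂L₂ = 3.51754×10⁻⁵ m/K → total 5.88154×10⁻⁵ m/K
ΔT = g/(α₁L₁+α₂L₂) = 8.42×10⁻⁴ / 5.88154×10⁻⁵ = 14.316 K
T = 20.2 + 14.316 = 34.516 °C

T = 34.5 °C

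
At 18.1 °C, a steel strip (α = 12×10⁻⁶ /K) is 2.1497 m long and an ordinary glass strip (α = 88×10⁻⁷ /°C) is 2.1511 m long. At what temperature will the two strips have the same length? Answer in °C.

T = 222.0 °C

Equal length when α₁L₁ΔT − α₂L₂ΔT = L₂ − L₁ = 1.40×10⁻³ m
α₁L₁ = 2.57964×10⁻⁵, α₂L₂ = 1.892968×10⁻⁵ → Δ(αL) = 6.86672×10⁻⁶ m/K
ΔT = 1.40×10⁻³ / 6.86672×10⁻⁶ = 203.882 K, so T = 18.1 + 203.882 = 221.982 °C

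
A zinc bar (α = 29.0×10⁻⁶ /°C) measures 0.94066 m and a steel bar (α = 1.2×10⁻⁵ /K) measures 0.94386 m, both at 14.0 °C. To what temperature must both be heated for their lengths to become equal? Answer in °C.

T = 214.6 °C

Equal length when α₁L₁ΔT − α₂L₂ΔT = L₂ − L₁ = 3.20×10⁻³ m
α₁L₁ = 2.727914×10⁻⁵, α₂L₂ = 1.132632×10⁻⁵ → Δ(αL) = 1.595282×10⁻⁵ m/K
ΔT = 3.20×10⁻³ / 1.595282×10⁻⁵ = 200.591 K, so T = 14.0 + 200.591 = 214.591 °C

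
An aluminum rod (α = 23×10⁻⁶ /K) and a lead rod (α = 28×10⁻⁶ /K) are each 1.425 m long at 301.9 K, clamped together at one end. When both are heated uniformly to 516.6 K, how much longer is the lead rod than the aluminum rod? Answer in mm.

1.53 mm

ΔT = 214.7 K
aluminum: ΔL = 23×10⁻⁶ × 1.425 m × 214.7 = 7.0368×10⁻³ m = 7.0368 mm
lead: ΔL = 28×10⁻⁶ × 1.425 m × 214.7 = 8.5665×10⁻³ m = 8.5665 mm
difference = 8.5665 − 7.0368 = 1.5297 mm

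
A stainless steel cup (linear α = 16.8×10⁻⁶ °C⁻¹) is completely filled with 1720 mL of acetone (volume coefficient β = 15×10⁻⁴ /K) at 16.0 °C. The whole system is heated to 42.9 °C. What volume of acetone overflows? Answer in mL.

67.1 mL

The cup also expands: β_container ≈ 3α = 5.04×10⁻⁵ /K
Net overflow = V₀(β_liq − 3α_cont)ΔT
β − 3α = 1.50×10⁻³ − 5.04×10⁻⁵ = 1.4496×10⁻³ /K; ΔT = 26.9 K
ΔV = 1720 × 1.4496×10⁻³ × 26.9 = 67.1 mL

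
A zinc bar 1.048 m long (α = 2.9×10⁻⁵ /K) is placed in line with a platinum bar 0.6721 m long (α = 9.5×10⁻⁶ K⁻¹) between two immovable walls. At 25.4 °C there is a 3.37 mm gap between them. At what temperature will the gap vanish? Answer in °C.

T = 117 °C

α₁L₁ = 3.0392×10⁻⁵ m/K, α₂L₂ = 6.38495×10⁻⁶ m/K → total 3.677695×10⁻⁵ m/K
ΔT = g/(α₁L₁+α₂L₂) = 3.37×10⁻³ / 3.677695×10⁻⁵ = 91.63 K
T = 25.4 + 91.63 = 117.03 °C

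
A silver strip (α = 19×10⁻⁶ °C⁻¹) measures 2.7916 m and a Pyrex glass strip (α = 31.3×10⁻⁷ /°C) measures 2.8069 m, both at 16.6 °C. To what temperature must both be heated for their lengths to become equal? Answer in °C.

T = 362.3 °C

Equal length when α₁L₁ΔT − α₂L₂ΔT = L₂ − L₁ = 1.53×10⁻² m
α₁L₁ = 5.30404×10⁻⁵, α₂L₂ = 8.785597×10⁻⁶ → Δ(αL) = 4.4254803×10⁻⁵ m/K
ΔT = 1.53×10⁻² / 4.4254803×10⁻⁵ = 345.725 K, so T = 16.6 + 345.725 = 362.325 °C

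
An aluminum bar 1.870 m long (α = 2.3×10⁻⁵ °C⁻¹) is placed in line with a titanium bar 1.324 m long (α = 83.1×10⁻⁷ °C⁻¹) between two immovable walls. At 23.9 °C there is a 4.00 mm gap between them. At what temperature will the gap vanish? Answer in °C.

T = 98.0 °C

Gap closes when ΔL₁ + ΔL₂ = 4.00 mm = 4.00×10⁻³ m
(α₁L₁ + α₂L₂)ΔT = g
α₁L₁ + α₂L₂ = 2.3×10⁻⁵×1.870 + 83.1×10⁻⁷×1.324 = 5.401244×10⁻⁵ m/K
ΔT = 4.00×10⁻³ / 5.401244×10⁻⁵ = 74.057 K
T = 23.9 + 74.057 = 97.957 °C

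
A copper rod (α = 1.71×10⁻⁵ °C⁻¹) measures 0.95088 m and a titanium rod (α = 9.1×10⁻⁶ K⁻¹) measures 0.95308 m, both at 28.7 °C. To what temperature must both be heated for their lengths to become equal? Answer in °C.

Equal length when α₁L₁ΔT − α₂L₂ΔT = L₂ − L₁ = 2.20×10⁻³ m
α₁L₁ = 1.6260048×10⁻⁵, α₂L₂ = 8.673028×10⁻⁶ → Δ(αL) = 7.58702×10⁻⁶ m/K
ΔT = 2.20×10⁻³ / 7.58702×10⁻⁶ = 289.969 K, so T = 28.7 + 289.969 = 318.669 °C

T = 318.7 °C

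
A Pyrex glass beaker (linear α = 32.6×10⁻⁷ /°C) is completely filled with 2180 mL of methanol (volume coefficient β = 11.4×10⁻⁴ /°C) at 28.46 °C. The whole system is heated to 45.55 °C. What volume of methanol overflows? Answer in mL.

42.1 mL

The beaker also expands: β_container ≈ 3α = 9.78×10⁻⁶ /K
Net overflow = V₀(β_liq − 3α_cont)ΔT
β − 3α = 1.14×10⁻³ − 9.78×10⁻⁶ = 1.13022×10⁻³ /K; ΔT = 17.09 K
ΔV = 2180 × 1.13022×10⁻³ × 17.09 = 42.1 mL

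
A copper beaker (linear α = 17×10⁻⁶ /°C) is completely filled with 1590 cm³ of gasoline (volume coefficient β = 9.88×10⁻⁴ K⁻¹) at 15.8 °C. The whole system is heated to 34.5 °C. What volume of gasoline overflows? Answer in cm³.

27.9 cm³

The beaker also expands: β_container ≈ 3α = 5.1×10⁻⁵ /K
Net overflow = V₀(β_liq − 3α_cont)ΔT
β − 3α = 9.88×10⁻⁴ − 5.1×10⁻⁵ = 9.37×10⁻⁴ /K; ΔT = 18.7 K
ΔV = 1590 × 9.37×10⁻⁴ × 18.7 = 27.9 cm³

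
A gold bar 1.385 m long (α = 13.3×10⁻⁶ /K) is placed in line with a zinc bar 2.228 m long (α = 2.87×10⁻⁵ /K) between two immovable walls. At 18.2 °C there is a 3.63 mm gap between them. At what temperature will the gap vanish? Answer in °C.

T = 62.3 °C

Gap closes when ΔL₁ + ΔL₂ = 3.63 mm = 3.63×10⁻³ m
(α₁L₁ + α₂L₂)ΔT = g
α₁L₁ + α₂L₂ = 13.3×10⁻⁶×1.385 + 2.87×10⁻⁵×2.228 = 8.23641×10⁻⁵ m/K
ΔT = 3.63×10⁻³ / 8.23641×10⁻⁵ = 44.073 K
T = 18.2 + 44.073 = 62.273 °C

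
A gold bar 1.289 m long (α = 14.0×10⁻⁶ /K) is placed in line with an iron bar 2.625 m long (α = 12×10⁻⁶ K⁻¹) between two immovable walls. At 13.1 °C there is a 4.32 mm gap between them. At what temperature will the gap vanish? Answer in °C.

T = 100 °C

Gap closes when ΔL₁ + ΔL₂ = 4.32 mm = 4.32×10⁻³ m
(α₁L₁ + α₂L₂)ΔT = g
α₁L₁ + α₂L₂ = 14.0×10⁻⁶×1.289 + 12×10⁻⁶×2.625 = 4.9546×10⁻⁵ m/K
ΔT = 4.32×10⁻³ / 4.9546×10⁻⁵ = 87.19 K
T = 13.1 + 87.19 = 100.29 °C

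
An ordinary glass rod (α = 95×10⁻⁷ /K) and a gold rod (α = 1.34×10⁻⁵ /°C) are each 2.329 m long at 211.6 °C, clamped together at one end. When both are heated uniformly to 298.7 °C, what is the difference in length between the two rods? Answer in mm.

ΔT = 87.1 K
ordinary glass: ΔL = 95×10⁻⁷ × 2.329 m × 87.1 = 1.9271×10⁻³ m = 1.9271 mm
gold: ΔL = 1.34×10⁻⁵ × 2.329 m × 87.1 = 2.7183×10⁻³ m = 2.7183 mm
difference = 2.7183 − 1.9271 = 0.7912 mm

0.791 mm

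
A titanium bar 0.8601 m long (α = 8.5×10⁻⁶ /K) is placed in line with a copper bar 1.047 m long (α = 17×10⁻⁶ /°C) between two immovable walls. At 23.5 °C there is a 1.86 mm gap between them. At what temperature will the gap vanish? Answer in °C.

α₁L₁ = 7.31085×10⁻⁶ m/K, α₂L₂ = 1.7799×10⁻⁵ m/K → total 2.510985×10⁻⁵ m/K
ΔT = g/(α₁L₁+α₂L₂) = 1.86×10⁻³ / 2.510985×10⁻⁵ = 74.075 K
T = 23.5 + 74.075 = 97.575 °C

T = 97.6 °C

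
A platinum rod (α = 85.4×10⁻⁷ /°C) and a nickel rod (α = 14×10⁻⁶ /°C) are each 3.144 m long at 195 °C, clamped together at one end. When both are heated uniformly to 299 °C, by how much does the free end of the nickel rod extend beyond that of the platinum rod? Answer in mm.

ΔT = 104 K
platinum: ΔL = 85.4×10⁻⁷ × 3.144 m × 104 = 2.7924×10⁻³ m = 2.7924 mm
nickel: ΔL = 14×10⁻⁶ × 3.144 m × 104 = 4.5777×10⁻³ m = 4.5777 mm
difference = 4.5777 − 2.7924 = 1.7853 mm

1.79 mm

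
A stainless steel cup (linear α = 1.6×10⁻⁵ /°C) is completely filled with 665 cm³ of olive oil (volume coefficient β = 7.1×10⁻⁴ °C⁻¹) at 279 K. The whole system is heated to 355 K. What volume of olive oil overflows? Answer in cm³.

33.5 cm³

The cup also expands: β_container ≈ 3α = 4.8×10⁻⁵ /K
Net overflow = V₀(β_liq − 3α_cont)ΔT
β − 3α = 7.10×10⁻⁴ − 4.8×10⁻⁵ = 6.62×10⁻⁴ /K; ΔT = 76 K
ΔV = 665 × 6.62×10⁻⁴ × 76 = 33.5 cm³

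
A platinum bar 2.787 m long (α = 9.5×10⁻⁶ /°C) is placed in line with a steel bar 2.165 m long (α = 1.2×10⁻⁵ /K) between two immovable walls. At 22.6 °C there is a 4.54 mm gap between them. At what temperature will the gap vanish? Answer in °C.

α₁L₁ = 2.64765×10⁻⁵ m/K, α₂L₂ = 2.598×10⁻⁵ m/K → total 5.24565×10⁻⁵ m/K
ΔT = g/(α₁L₁+α₂L₂) = 4.54×10⁻³ / 5.24565×10⁻⁵ = 86.55 K
T = 22.6 + 86.55 = 109.15 °C

T = 109 °C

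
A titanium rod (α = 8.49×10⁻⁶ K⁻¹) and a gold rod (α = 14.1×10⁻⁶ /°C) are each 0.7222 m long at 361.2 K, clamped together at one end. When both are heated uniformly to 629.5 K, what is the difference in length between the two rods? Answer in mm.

1.09 mm

ΔT = 268.3 K
titanium: ΔL = 8.49×10⁻⁶ × 0.7222 m × 268.3 = 1.6451×10⁻³ m = 1.6451 mm
gold: ΔL = 14.1×10⁻⁶ × 0.7222 m × 268.3 = 2.7321×10⁻³ m = 2.7321 mm
difference = 2.7321 − 1.6451 = 1.0870 mm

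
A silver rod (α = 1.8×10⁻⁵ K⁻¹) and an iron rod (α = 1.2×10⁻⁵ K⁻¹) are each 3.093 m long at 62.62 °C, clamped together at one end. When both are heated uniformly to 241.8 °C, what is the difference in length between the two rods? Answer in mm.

3.33 mm

ΔT = 179.18 K
silver: ΔL = 1.8×10⁻⁵ × 3.093 m × 179.18 = 9.9757×10⁻³ m = 9.9757 mm
iron: ΔL = 1.2×10⁻⁵ × 3.093 m × 179.18 = 6.6504×10⁻³ m = 6.6504 mm
difference = 9.9757 − 6.6504 = 3.3253 mm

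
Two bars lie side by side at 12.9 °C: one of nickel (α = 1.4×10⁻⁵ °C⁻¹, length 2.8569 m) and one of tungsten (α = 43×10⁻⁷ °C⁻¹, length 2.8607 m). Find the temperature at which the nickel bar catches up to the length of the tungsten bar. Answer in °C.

L₁(1 + α₁ΔT) = L₂(1 + α₂ΔT) ⇒ ΔT = (L₂ − L₁)/(α₁L₁ − α₂L₂)
L₂ − L₁ = 2.8607 − 2.8569 = 3.80×10⁻³ m
α₁L₁ − α₂L₂ = 1.4×10⁻⁵×2.8569 − 43×10⁻⁷×2.8607 = 2.769559×10⁻⁵ m/K
ΔT = 3.80×10⁻³ / 2.769559×10⁻⁵ = 137.206 K
T = 12.9 + 137.206 = 150.106 °C

T = 150.1 °C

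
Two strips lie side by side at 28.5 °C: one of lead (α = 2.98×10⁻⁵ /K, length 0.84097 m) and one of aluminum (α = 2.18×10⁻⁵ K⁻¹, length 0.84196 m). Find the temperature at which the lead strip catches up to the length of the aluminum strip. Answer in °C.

T = 176.1 °C

L₁(1 + α₁ΔT) = L₂(1 + α₂ΔT) ⇒ ΔT = (L₂ − L₁)/(α₁L₁ − α₂L₂)
L₂ − L₁ = 0.84196 − 0.84097 = 9.90×10⁻⁴ m
α₁L₁ − α₂L₂ = 2.98×10⁻⁵×0.84097 − 2.18×10⁻⁵×0.84196 = 6.706178×10⁻⁶ m/K
ΔT = 9.90×10⁻⁴ / 6.706178×10⁻⁶ = 147.625 K
T = 28.5 + 147.625 = 176.125 °C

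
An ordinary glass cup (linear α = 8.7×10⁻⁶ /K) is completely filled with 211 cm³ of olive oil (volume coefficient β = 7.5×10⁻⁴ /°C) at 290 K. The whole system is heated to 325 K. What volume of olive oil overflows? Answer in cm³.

The cup also expands: β_container ≈ 3α = 2.61×10⁻⁵ /K
Net overflow = V₀(β_liq − 3α_cont)ΔT
β − 3α = 7.50×10⁻⁴ − 2.61×10⁻⁵ = 7.239×10⁻⁴ /K; ΔT = 35 K
ΔV = 211 × 7.239×10⁻⁴ × 35 = 5.35 cm³

5.35 cm³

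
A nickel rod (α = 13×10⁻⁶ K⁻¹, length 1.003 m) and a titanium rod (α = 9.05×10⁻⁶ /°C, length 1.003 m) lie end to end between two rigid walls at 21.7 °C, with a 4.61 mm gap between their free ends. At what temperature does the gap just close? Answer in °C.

Gap closes when ΔL₁ + ΔL₂ = 4.61 mm = 4.61×10⁻³ m
(α₁L₁ + α₂L₂)ΔT = g
α₁L₁ + α₂L₂ = 13×10⁻⁶×1.003 + 9.05×10⁻⁶×1.003 = 2.211615×10⁻⁵ m/K
ΔT = 4.61×10⁻³ / 2.211615×10⁻⁵ = 208.44 K
T = 21.7 + 208.44 = 230.14 °C

T = 230 °C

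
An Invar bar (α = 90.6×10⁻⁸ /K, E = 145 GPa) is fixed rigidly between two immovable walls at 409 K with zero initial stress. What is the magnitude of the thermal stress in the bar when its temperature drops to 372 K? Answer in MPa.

σ = 4.86 MPa

Fully constrained: the free strain ε = αΔT is blocked, so σ = Eε = EαΔT.
|ΔT| = 37 K
σ = 145×10⁹ × 90.6×10⁻⁸ × 37 = 4.86×10⁶ Pa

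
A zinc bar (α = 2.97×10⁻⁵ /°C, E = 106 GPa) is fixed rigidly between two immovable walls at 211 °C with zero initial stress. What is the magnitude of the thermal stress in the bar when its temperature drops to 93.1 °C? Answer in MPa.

Fully constrained: the free strain ε = αΔT is blocked, so σ = Eε = EαΔT.
|ΔT| = 117.9 K
σ = 106×10⁹ × 2.97×10⁻⁵ × 117.9 = 3.71×10⁸ Pa

σ = 371 MPa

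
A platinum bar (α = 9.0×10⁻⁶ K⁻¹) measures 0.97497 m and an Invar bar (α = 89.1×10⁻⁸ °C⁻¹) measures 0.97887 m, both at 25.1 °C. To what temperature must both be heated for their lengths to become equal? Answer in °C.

T = 518.6 °C

L₁(1 + α₁ΔT) = L₂(1 + α₂ΔT) ⇒ ΔT = (L₂ − L₁)/(α₁L₁ − α₂L₂)
L₂ − L₁ = 0.97887 − 0.97497 = 3.90×10⁻³ m
α₁L₁ − α₂L₂ = 9.0×10⁻⁶×0.97497 − 89.1×10⁻⁸×0.97887 = 7.90255683×10⁻⁶ m/K
ΔT = 3.90×10⁻³ / 7.90255683×10⁻⁶ = 493.511 K
T = 25.1 + 493.511 = 518.611 °C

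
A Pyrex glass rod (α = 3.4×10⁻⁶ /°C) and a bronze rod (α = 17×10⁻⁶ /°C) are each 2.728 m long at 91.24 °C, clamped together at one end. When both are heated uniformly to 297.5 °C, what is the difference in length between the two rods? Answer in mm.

7.65 mm

ΔT = 206.26 K
Pyrex glass: ΔL = 3.4×10⁻⁶ × 2.728 m × 206.26 = 1.9131×10⁻³ m = 1.9131 mm
bronze: ΔL = 17×10⁻⁶ × 2.728 m × 206.26 = 9.5655×10⁻³ m = 9.5655 mm
difference = 9.5655 − 1.9131 = 7.6524 mm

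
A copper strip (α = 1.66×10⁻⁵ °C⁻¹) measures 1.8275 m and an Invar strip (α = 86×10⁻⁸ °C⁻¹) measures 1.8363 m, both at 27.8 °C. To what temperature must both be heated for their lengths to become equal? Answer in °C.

T = 333.8 °C

L₁(1 + α₁ΔT) = L₂(1 + α₂ΔT) ⇒ ΔT = (L₂ − L₁)/(α₁L₁ − α₂L₂)
L₂ − L₁ = 1.8363 − 1.8275 = 8.80×10⁻³ m
α₁L₁ − α₂L₂ = 1.66×10⁻⁵×1.8275 − 86×10⁻⁸×1.8363 = 2.8757282×10⁻⁵ m/K
ΔT = 8.80×10⁻³ / 2.8757282×10⁻⁵ = 306.009 K
T = 27.8 + 306.009 = 333.809 °C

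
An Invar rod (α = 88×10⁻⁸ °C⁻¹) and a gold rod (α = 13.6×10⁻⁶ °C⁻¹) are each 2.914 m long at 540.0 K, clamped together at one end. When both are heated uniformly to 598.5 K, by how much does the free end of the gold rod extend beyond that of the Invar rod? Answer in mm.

ΔT = 58.5 K
Invar: ΔL = 88×10⁻⁸ × 2.914 m × 58.5 = 1.5001×10⁻⁴ m = 0.15001 mm
gold: ΔL = 13.6×10⁻⁶ × 2.914 m × 58.5 = 2.3184×10⁻³ m = 2.3184 mm
difference = 2.3184 − 0.15001 = 2.16839 mm

2.17 mm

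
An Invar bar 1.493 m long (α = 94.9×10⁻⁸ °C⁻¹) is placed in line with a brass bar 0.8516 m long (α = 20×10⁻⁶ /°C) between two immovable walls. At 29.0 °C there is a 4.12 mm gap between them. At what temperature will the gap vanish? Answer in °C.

T = 252 °C

Gap closes when ΔL₁ + ΔL₂ = 4.12 mm = 4.12×10⁻³ m
(α₁L₁ + α₂L₂)ΔT = g
α₁L₁ + α₂L₂ = 94.9×10⁻⁸×1.493 + 20×10⁻⁶×0.8516 = 1.8448857×10⁻⁵ m/K
ΔT = 4.12×10⁻³ / 1.8448857×10⁻⁵ = 223.32 K
T = 29.0 + 223.32 = 252.32 °C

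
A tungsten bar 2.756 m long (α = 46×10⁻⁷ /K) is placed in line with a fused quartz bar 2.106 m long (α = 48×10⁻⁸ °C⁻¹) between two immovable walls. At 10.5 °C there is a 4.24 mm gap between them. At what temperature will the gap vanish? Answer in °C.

T = 320 °C

Gap closes when ΔL₁ + ΔL₂ = 4.24 mm = 4.24×10⁻³ m
(α₁L₁ + α₂L₂)ΔT = g
α₁L₁ + α₂L₂ = 46×10⁻⁷×2.756 + 48×10⁻⁸×2.106 = 1.368848×10⁻⁵ m/K
ΔT = 4.24×10⁻³ / 1.368848×10⁻⁵ = 309.75 K
T = 10.5 + 309.75 = 320.25 °C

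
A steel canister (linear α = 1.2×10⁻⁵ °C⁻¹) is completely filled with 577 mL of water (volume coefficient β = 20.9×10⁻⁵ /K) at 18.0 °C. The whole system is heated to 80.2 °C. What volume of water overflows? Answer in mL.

6.21 mL

The canister also expands: β_container ≈ 3α = 3.6×10⁻⁵ /K
Net overflow = V₀(β_liq − 3α_cont)ΔT
β − 3α = 2.09×10⁻⁴ − 3.6×10⁻⁵ = 1.73×10⁻⁴ /K; ΔT = 62.2 K
ΔV = 577 × 1.73×10⁻⁴ × 62.2 = 6.21 mL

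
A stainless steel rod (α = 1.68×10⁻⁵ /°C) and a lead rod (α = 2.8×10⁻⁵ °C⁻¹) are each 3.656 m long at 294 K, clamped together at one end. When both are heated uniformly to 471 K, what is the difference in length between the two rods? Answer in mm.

ΔT = 177 K
stainless steel: ΔL = 1.68×10⁻⁵ × 3.656 m × 177 = 1.0871×10⁻² m = 10.871 mm
lead: ΔL = 2.8×10⁻⁵ × 3.656 m × 177 = 1.8119×10⁻² m = 18.119 mm
difference = 18.119 − 10.871 = 7.248 mm

7.25 mm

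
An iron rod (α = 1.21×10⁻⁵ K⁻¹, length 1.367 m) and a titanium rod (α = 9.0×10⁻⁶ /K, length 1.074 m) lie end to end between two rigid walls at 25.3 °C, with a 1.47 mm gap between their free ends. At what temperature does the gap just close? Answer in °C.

Gap closes when ΔL₁ + ΔL₂ = 1.47 mm = 1.47×10⁻³ m
(α₁L₁ + α₂L₂)ΔT = g
α₁L₁ + α₂L₂ = 1.21×10⁻⁵×1.367 + 9.0×10⁻⁶×1.074 = 2.62067×10⁻⁵ m/K
ΔT = 1.47×10⁻³ / 2.62067×10⁻⁵ = 56.093 K
T = 25.3 + 56.093 = 81.393 °C

T = 81.4 °C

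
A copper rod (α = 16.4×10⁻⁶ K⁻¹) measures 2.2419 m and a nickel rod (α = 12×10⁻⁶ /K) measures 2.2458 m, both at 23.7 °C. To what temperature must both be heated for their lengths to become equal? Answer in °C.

Equal length when α₁L₁ΔT − α₂L₂ΔT = L₂ − L₁ = 3.90×10⁻³ m
α₁L₁ = 3.676716×10⁻⁵, α₂L₂ = 2.69496×10⁻⁵ → Δ(αL) = 9.81756×10⁻⁶ m/K
ΔT = 3.90×10⁻³ / 9.81756×10⁻⁶ = 397.247 K, so T = 23.7 + 397.247 = 420.947 °C

T = 420.9 °C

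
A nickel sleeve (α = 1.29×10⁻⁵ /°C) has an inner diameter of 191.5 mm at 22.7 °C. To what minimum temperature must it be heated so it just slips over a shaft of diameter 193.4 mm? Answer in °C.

T = 792 °C

Required Δd = 193.4 − 191.5 = 1.9 mm
Δd = αd₀ΔT ⇒ ΔT = Δd/(αd₀) = 1.9 / (1.29×10⁻⁵ × 191.5) = 769.12 K
T_min = 22.7 + 769.12 = 791.82 °C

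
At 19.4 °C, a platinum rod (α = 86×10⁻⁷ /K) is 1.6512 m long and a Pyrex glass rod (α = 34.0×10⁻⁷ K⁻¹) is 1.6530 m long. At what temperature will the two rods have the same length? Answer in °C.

T = 229.2 °C

L₁(1 + α₁ΔT) = L₂(1 + α₂ΔT) ⇒ ΔT = (L₂ − L₁)/(α₁L₁ − α₂L₂)
L₂ − L₁ = 1.6530 − 1.6512 = 1.80×10⁻³ m
α₁L₁ − α₂L₂ = 86×10⁻⁷×1.6512 − 34.0×10⁻⁷×1.6530 = 8.58012×10⁻⁶ m/K
ΔT = 1.80×10⁻³ / 8.58012×10⁻⁶ = 209.787 K
T = 19.4 + 209.787 = 229.187 °C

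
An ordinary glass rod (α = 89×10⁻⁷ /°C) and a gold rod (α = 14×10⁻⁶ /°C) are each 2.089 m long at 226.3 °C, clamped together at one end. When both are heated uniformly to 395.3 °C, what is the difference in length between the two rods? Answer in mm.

ΔT = 169.0 K
ordinary glass: ΔL = 89×10⁻⁷ × 2.089 m × 169.0 = 3.1421×10⁻³ m = 3.1421 mm
gold: ΔL = 14×10⁻⁶ × 2.089 m × 169.0 = 4.9426×10⁻³ m = 4.9426 mm
difference = 4.9426 − 3.1421 = 1.8005 mm

1.80 mm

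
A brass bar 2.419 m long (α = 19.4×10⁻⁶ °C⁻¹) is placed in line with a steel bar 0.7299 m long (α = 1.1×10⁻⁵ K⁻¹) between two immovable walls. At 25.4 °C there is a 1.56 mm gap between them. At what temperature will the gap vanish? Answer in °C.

Gap closes when ΔL₁ + ΔL₂ = 1.56 mm = 1.56×10⁻³ m
(α₁L₁ + α₂L₂)ΔT = g
α₁L₁ + α₂L₂ = 19.4×10⁻⁶×2.419 + 1.1×10⁻⁵×0.7299 = 5.49575×10⁻⁵ m/K
ΔT = 1.56×10⁻³ / 5.49575×10⁻⁵ = 28.386 K
T = 25.4 + 28.386 = 53.786 °C

T = 53.8 °C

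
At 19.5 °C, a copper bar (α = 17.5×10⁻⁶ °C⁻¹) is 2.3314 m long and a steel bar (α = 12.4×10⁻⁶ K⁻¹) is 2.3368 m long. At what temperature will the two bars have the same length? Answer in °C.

T = 476.2 °C

L₁(1 + α₁ΔT) = L₂(1 + α₂ΔT) ⇒ ΔT = (L₂ − L₁)/(α₁L₁ − α₂L₂)
L₂ − L₁ = 2.3368 − 2.3314 = 5.40×10⁻³ m
α₁L₁ − α₂L₂ = 17.5×10⁻⁶×2.3314 − 12.4×10⁻⁶×2.3368 = 1.182318×10⁻⁵ m/K
ΔT = 5.40×10⁻³ / 1.182318×10⁻⁵ = 456.730 K
T = 19.5 + 456.730 = 476.230 °C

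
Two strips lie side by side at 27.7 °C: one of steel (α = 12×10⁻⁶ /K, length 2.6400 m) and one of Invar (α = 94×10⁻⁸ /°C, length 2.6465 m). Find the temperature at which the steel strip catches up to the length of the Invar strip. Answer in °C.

T = 250.4 °C

L₁(1 + α₁ΔT) = L₂(1 + α₂ΔT) ⇒ ΔT = (L₂ − L₁)/(α₁L₁ − α₂L₂)
L₂ − L₁ = 2.6465 − 2.6400 = 6.50×10⁻³ m
α₁L₁ − α₂L₂ = 12×10⁻⁶×2.6400 − 94×10⁻⁸×2.6465 = 2.919229×10⁻⁵ m/K
ΔT = 6.50×10⁻³ / 2.919229×10⁻⁵ = 222.662 K
T = 27.7 + 222.662 = 250.362 °C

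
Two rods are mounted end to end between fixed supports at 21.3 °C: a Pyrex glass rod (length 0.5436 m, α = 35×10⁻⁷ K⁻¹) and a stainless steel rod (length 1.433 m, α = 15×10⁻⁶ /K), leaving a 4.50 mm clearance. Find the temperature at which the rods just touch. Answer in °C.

α₁L₁ = 1.9026×10⁻⁶ m/K, α₂L₂ = 2.1495×10⁻⁵ m/K → total 2.33976×10⁻⁵ m/K
ΔT = g/(α₁L₁+α₂L₂) = 4.50×10⁻³ / 2.33976×10⁻⁵ = 192.33 K
T = 21.3 + 192.33 = 213.63 °C

T = 214 °C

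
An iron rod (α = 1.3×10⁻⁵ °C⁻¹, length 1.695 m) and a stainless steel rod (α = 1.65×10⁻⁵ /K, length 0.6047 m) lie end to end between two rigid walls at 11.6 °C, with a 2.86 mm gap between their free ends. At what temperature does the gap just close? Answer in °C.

Gap closes when ΔL₁ + ΔL₂ = 2.86 mm = 2.86×10⁻³ m
(α₁L₁ + α₂L₂)ΔT = g
α₁L₁ + α₂L₂ = 1.3×10⁻⁵×1.695 + 1.65×10⁻⁵×0.6047 = 3.201255×10⁻⁵ m/K
ΔT = 2.86×10⁻³ / 3.201255×10⁻⁵ = 89.34 K
T = 11.6 + 89.34 = 100.94 °C

T = 101 °C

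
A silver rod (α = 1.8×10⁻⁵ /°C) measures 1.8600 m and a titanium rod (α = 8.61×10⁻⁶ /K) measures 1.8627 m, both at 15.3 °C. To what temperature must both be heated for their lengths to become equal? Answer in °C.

T = 170.1 °C

Equal length when α₁L₁ΔT − α₂L₂ΔT = L₂ − L₁ = 2.70×10⁻³ m
α₁L₁ = 3.348×10⁻⁵, α₂L₂ = 1.6037847×10⁻⁵ → Δ(αL) = 1.7442153×10⁻⁵ m/K
ΔT = 2.70×10⁻³ / 1.7442153×10⁻⁵ = 154.797 K, so T = 15.3 + 154.797 = 170.097 °C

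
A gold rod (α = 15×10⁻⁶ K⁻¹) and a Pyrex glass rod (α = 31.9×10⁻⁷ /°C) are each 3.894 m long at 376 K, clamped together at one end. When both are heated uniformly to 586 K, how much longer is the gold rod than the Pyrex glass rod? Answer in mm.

9.66 mm

ΔT = 210 K
gold: ΔL = 15×10⁻⁶ × 3.894 m × 210 = 1.2266×10⁻² m = 12.266 mm
Pyrex glass: ΔL = 31.9×10⁻⁷ × 3.894 m × 210 = 2.6086×10⁻³ m = 2.6086 mm
difference = 12.266 − 2.6086 = 9.6574 mm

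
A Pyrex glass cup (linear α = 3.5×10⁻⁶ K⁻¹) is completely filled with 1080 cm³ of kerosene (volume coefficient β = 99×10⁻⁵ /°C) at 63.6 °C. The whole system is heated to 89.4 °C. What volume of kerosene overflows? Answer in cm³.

27.3 cm³

The cup also expands: β_container ≈ 3α = 1.05×10⁻⁵ /K
Net overflow = V₀(β_liq − 3α_cont)ΔT
β − 3α = 9.90×10⁻⁴ − 1.05×10⁻⁵ = 9.795×10⁻⁴ /K; ΔT = 25.8 K
ΔV = 1080 × 9.795×10⁻⁴ × 25.8 = 27.3 cm³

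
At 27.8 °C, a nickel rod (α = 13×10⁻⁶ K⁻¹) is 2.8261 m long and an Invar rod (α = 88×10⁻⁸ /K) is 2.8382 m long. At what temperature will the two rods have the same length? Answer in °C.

Equal length when α₁L₁ΔT − α₂L₂ΔT = L₂ − L₁ = 1.21×10⁻² m
α₁L₁ = 3.67393×10⁻⁵, α₂L₂ = 2.497616×10⁻⁶ → Δ(αL) = 3.4241684×10⁻⁵ m/K
ΔT = 1.21×10⁻² / 3.4241684×10⁻⁵ = 353.370 K, so T = 27.8 + 353.370 = 381.170 °C

T = 381.2 °C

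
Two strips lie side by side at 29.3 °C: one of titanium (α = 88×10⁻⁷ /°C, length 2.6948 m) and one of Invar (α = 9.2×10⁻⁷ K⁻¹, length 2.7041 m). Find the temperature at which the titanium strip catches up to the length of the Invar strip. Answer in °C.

Equal length when α₁L₁ΔT − α₂L₂ΔT = L₂ − L₁ = 9.30×10⁻³ m
α₁L₁ = 2.371424×10⁻⁵, α₂L₂ = 2.487772×10⁻⁶ → Δ(αL) = 2.1226468×10⁻⁵ m/K
ΔT = 9.30×10⁻³ / 2.1226468×10⁻⁵ = 438.132 K, so T = 29.3 + 438.132 = 467.432 °C

T = 467.4 °C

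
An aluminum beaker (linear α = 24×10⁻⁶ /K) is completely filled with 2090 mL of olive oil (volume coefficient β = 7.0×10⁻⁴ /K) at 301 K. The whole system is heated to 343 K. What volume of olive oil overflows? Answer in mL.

The beaker also expands: β_container ≈ 3α = 7.2×10⁻⁵ /K
Net overflow = V₀(β_liq − 3α_cont)ΔT
β − 3α = 7.00×10⁻⁴ − 7.2×10⁻⁵ = 6.28×10⁻⁴ /K; ΔT = 42 K
ΔV = 2090 × 6.28×10⁻⁴ × 42 = 55.1 mL

55.1 mL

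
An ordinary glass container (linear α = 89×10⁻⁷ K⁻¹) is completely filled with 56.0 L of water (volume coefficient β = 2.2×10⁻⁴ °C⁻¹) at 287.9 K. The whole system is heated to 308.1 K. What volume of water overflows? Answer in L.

0.219 L

The container also expands: β_container ≈ 3α = 2.67×10⁻⁵ /K
Net overflow = V₀(β_liq − 3α_cont)ΔT
β − 3α = 2.20×10⁻⁴ − 2.67×10⁻⁵ = 1.933×10⁻⁴ /K; ΔT = 20.2 K
ΔV = 56.0 × 1.933×10⁻⁴ × 20.2 = 0.219 L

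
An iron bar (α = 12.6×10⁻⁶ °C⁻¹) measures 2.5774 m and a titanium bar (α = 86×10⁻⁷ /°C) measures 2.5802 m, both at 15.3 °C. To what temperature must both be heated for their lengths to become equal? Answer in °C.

L₁(1 + α₁ΔT) = L₂(1 + α₂ΔT) ⇒ ΔT = (L₂ − L₁)/(α₁L₁ − α₂L₂)
L₂ − L₁ = 2.5802 − 2.5774 = 2.80×10⁻³ m
α₁L₁ − α₂L₂ = 12.6×10⁻⁶×2.5774 − 86×10⁻⁷×2.5802 = 1.028552×10⁻⁵ m/K
ΔT = 2.80×10⁻³ / 1.028552×10⁻⁵ = 272.227 K
T = 15.3 + 272.227 = 287.527 °C

T = 287.5 °C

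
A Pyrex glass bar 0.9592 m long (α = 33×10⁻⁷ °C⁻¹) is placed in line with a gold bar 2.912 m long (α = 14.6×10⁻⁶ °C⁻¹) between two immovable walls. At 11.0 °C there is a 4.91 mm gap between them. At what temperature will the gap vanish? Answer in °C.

Gap closes when ΔL₁ + ΔL₂ = 4.91 mm = 4.91×10⁻³ m
(α₁L₁ + α₂L₂)ΔT = g
α₁L₁ + α₂L₂ = 33×10⁻⁷×0.9592 + 14.6×10⁻⁶×2.912 = 4.568056×10⁻⁵ m/K
ΔT = 4.91×10⁻³ / 4.568056×10⁻⁵ = 107.49 K
T = 11.0 + 107.49 = 118.49 °C

T = 118 °C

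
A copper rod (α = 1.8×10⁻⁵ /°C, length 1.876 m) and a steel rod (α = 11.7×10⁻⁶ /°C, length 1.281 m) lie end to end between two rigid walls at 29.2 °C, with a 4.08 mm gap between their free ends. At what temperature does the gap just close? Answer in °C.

α₁L₁ = 3.3768×10⁻⁵ m/K, α₂L₂ = 1.49877×10⁻⁵ m/K → total 4.87557×10⁻⁵ m/K
ΔT = g/(α₁L₁+α₂L₂) = 4.08×10⁻³ / 4.87557×10⁻⁵ = 83.68 K
T = 29.2 + 83.68 = 112.88 °C

T = 113 °C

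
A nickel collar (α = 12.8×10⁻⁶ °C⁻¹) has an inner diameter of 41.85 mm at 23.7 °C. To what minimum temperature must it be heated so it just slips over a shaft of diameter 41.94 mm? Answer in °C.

Required Δd = 41.94 − 41.85 = 0.09 mm
Δd = αd₀ΔT ⇒ ΔT = Δd/(αd₀) = 0.09 / (12.8×10⁻⁶ × 41.85) = 168.01 K
T_min = 23.7 + 168.01 = 191.71 °C

T = 192 °C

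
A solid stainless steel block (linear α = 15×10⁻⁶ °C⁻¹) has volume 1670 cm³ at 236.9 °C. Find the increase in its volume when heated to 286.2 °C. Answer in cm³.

Isotropic solid: β ≈ 3α = 4.5×10⁻⁵ /K; ΔT = 49.3 K
ΔV = 3αV₀ΔT = 3(15×10⁻⁶)(1670)(49.3) = 3.70 cm³

ΔV = 3.70 cm³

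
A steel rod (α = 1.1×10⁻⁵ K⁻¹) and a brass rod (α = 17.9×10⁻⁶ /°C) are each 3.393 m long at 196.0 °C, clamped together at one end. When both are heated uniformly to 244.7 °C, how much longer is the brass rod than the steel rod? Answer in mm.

1.14 mm

ΔT = 48.7 K
steel: ΔL = 1.1×10⁻⁵ × 3.393 m × 48.7 = 1.8176×10⁻³ m = 1.8176 mm
brass: ΔL = 17.9×10⁻⁶ × 3.393 m × 48.7 = 2.9578×10⁻³ m = 2.9578 mm
difference = 2.9578 − 1.8176 = 1.1402 mm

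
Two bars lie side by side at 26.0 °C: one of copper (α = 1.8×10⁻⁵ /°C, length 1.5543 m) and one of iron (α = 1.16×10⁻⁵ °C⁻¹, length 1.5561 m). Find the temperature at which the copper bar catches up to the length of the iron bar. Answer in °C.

L₁(1 + α₁ΔT) = L₂(1 + α₂ΔT) ⇒ ΔT = (L₂ − L₁)/(α₁L₁ − α₂L₂)
L₂ − L₁ = 1.5561 − 1.5543 = 1.80×10⁻³ m
α₁L₁ − α₂L₂ = 1.8×10⁻⁵×1.5543 − 1.16×10⁻⁵×1.5561 = 9.92664×10⁻⁶ m/K
ΔT = 1.80×10⁻³ / 9.92664×10⁻⁶ = 181.330 K
T = 26.0 + 181.330 = 207.330 °C

T = 207.3 °C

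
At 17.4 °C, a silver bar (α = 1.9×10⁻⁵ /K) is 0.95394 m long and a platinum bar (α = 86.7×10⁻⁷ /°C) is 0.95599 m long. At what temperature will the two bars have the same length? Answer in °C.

T = 225.8 °C

Equal length when α₁L₁ΔT − α₂L₂ΔT = L₂ − L₁ = 2.05×10⁻³ m
α₁L₁ = 1.812486×10⁻⁵, α₂L₂ = 8.2884333×10⁻⁶ → Δ(αL) = 9.8364267×10⁻⁶ m/K
ΔT = 2.05×10⁻³ / 9.8364267×10⁻⁶ = 208.409 K, so T = 17.4 + 208.409 = 225.809 °C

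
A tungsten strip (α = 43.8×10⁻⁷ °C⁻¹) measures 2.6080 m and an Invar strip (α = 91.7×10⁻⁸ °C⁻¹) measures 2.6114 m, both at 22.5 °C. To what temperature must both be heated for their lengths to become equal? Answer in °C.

T = 399.1 °C

Equal length when α₁L₁ΔT − α₂L₂ΔT = L₂ − L₁ = 3.40×10⁻³ m
α₁L₁ = 1.142304×10⁻⁵, α₂L₂ = 2.3946538×10⁻⁶ → Δ(αL) = 9.0283862×10⁻⁶ m/K
ΔT = 3.40×10⁻³ / 9.0283862×10⁻⁶ = 376.590 K, so T = 22.5 + 376.590 = 399.090 °C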